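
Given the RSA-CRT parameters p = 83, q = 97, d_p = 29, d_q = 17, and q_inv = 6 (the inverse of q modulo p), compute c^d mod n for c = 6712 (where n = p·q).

3279

m₁ = c^(d_p) mod p: c ≡ 72 (mod 83), and 72^29 mod 83 = 42.
m₂ = c^(d_q) mod q: c ≡ 19 (mod 97), and 19^17 mod 97 = 78.
h = q_inv·(m₁ − m₂) mod p = 6·(42 − 78) mod 83 = 33.
m = m₂ + h·q = 78 + 33·97 = 3279.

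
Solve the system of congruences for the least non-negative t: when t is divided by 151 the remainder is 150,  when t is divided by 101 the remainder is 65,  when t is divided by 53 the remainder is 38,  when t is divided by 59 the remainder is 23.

45443298

The moduli are pairwise coprime; N = 151·101·53·59 = 47689877.
N/151 = 315827; 315827 ≡ 86 (mod 151); 86·72 ≡ 1, so inverse 72.
N/101 = 472177; 472177 ≡ 2 (mod 101); 2·51 ≡ 1, so inverse 51.
N/53 = 899809; 899809 ≡ 28 (mod 53); 28·36 ≡ 1, so inverse 36.
N/59 = 808303; 808303 ≡ 3 (mod 59); 3·20 ≡ 1, so inverse 20.
t ≡ 150·315827·72 + 65·472177·51 + 38·899809·36 + 23·808303·20 = 6578956447.
6578956447 mod 47689877 = 45443298.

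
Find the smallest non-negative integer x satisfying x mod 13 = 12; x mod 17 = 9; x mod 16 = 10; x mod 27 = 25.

The moduli are pairwise coprime; N = 13·17·16·27 = 95472.
N/13 = 7344; 7344 ≡ 12 (mod 13); 12·12 ≡ 1, so inverse 12.
N/17 = 5616; 5616 ≡ 6 (mod 17); 6·3 ≡ 1, so inverse 3.
N/16 = 5967; 5967 ≡ 15 (mod 16); 15·15 ≡ 1, so inverse 15.
N/27 = 3536; 3536 ≡ 26 (mod 27); 26·26 ≡ 1, so inverse 26.
x ≡ 12·7344·12 + 9·5616·3 + 10·5967·15 + 25·3536·26 = 4402618.
4402618 mod 95472 = 10906.

10906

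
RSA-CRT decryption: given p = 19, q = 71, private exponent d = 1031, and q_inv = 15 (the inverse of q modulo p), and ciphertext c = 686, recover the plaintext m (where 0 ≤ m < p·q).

13

d_p = d mod (p−1) = 1031 mod 18 = 5; d_q = d mod (q−1) = 51.
m₁ = c^(d_p) mod p: c ≡ 2 (mod 19), and 2^5 mod 19 = 13.
m₂ = c^(d_q) mod q: c ≡ 47 (mod 71), and 47^51 mod 71 = 13.
h = q_inv·(m₁ − m₂) mod p = 15·(13 − 13) mod 19 = 0.
m = m₂ + h·q = 13 + 0·71 = 13.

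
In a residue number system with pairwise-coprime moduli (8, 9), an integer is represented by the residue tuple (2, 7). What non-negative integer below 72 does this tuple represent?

34

From x ≡ 2 (mod 8) write x = 2 + 8t. Substituting into x ≡ 7 (mod 9) gives 8t ≡ 5 (mod 9), and since 8⁻¹ ≡ 8 (mod 9), t ≡ 4. Hence x ≡ 2 + 8·4 = 34 (mod 72).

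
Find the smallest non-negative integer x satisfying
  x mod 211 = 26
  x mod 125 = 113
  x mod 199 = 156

2192738

From x ≡ 26 (mod 211) write x = 26 + 211t. Substituting into x ≡ 113 (mod 125) gives 211t ≡ 87 (mod 125), and since 86⁻¹ ≡ 16 (mod 125), t ≡ 17. Hence x ≡ 26 + 211·17 = 3613 (mod 26375).
From x ≡ 3613 (mod 26375) write x = 3613 + 26375t. Substituting into x ≡ 156 (mod 199) gives 26375t ≡ 125 (mod 199), and since 107⁻¹ ≡ 93 (mod 199), t ≡ 83. Hence x ≡ 3613 + 26375·83 = 2192738 (mod 5248625).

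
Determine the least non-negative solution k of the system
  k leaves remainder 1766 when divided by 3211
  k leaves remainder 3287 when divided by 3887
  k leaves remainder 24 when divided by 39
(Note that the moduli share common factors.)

gcd(3211, 3887) = 169 and 169 | (3287 − 1766), so the pair is consistent; merging gives k ≡ 49931 (mod 73853), where 73853 = lcm(3211, 3887).
gcd(73853, 39) = 13 and 13 | (24 − 49931), so the pair is consistent; merging gives k ≡ 197637 (mod 221559), where 221559 = lcm(73853, 39).
The solution is unique modulo lcm(3211, 3887, 39) = 221559.

197637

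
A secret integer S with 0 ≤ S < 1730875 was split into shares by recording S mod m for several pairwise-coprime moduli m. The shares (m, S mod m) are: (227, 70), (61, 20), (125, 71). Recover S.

Combine the congruences pairwise.
From S ≡ 70 (mod 227) write S = 70 + 227t. Substituting into S ≡ 20 (mod 61) gives 227t ≡ 11 (mod 61), and since 44⁻¹ ≡ 43 (mod 61), t ≡ 46. Hence S ≡ 70 + 227·46 = 10512 (mod 13847).
From S ≡ 10512 (mod 13847) write S = 10512 + 13847t. Substituting into S ≡ 71 (mod 125) gives 13847t ≡ 59 (mod 125), and since 97⁻¹ ≡ 58 (mod 125), t ≡ 47. Hence S ≡ 10512 + 13847·47 = 661321 (mod 1730875).

661321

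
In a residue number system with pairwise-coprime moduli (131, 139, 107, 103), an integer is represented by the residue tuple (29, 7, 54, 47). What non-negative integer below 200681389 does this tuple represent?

The moduli are pairwise coprime; N = 131·139·107·103 = 200681389.
N/131 = 1531919; 1531919 ≡ 5 (mod 131); 5·105 ≡ 1, so inverse 105.
N/139 = 1443751; 1443751 ≡ 97 (mod 139); 97·43 ≡ 1, so inverse 43.
N/107 = 1875527; 1875527 ≡ 31 (mod 107); 31·38 ≡ 1, so inverse 38.
N/103 = 1948363; 1948363 ≡ 15 (mod 103); 15·55 ≡ 1, so inverse 55.
x ≡ 29·1531919·105 + 7·1443751·43 + 54·1875527·38 + 47·1948363·55 = 13984362165.
13984362165 mod 200681389 = 137346324.

137346324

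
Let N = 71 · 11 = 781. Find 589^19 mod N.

266

Mod 71: 589 ≡ 21; 21^19 ≡ 53 (mod 71).
Mod 11: 589 ≡ 6; by Fermat, exponent reduces to 19 mod 10 = 9; 6^9 ≡ 2 (mod 11).
Combine by CRT: x ≡ 53 (mod 71), x ≡ 2 (mod 11) ⇒ x ≡ 266 (mod 781).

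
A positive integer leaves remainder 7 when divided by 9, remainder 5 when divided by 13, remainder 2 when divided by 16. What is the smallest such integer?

1474

Combine the congruences pairwise.
From a ≡ 7 (mod 9) write a = 7 + 9t. Substituting into a ≡ 5 (mod 13) gives 9t ≡ 11 (mod 13), and since 9⁻¹ ≡ 3 (mod 13), t ≡ 7. Hence a ≡ 7 + 9·7 = 70 (mod 117).
From a ≡ 70 (mod 117) write a = 70 + 117t. Substituting into a ≡ 2 (mod 16) gives 117t ≡ 12 (mod 16), and since 5⁻¹ ≡ 13 (mod 16), t ≡ 12. Hence a ≡ 70 + 117·12 = 1474 (mod 1872).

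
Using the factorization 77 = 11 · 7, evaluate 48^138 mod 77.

64

Mod 11: 48 ≡ 4; by Fermat, exponent reduces to 138 mod 10 = 8; 4^8 ≡ 9 (mod 11).
Mod 7: 48 ≡ 6; since 6 | 138, by Fermat 6^138 ≡ 1 (mod 7).
Combine by CRT: x ≡ 9 (mod 11), x ≡ 1 (mod 7) ⇒ x ≡ 64 (mod 77).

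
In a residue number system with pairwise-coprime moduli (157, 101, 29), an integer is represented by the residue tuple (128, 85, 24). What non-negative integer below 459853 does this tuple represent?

346313

The moduli are pairwise coprime; N = 157·101·29 = 459853.
N/157 = 2929; 2929 ≡ 103 (mod 157); 103·125 ≡ 1, so inverse 125.
N/101 = 4553; 4553 ≡ 8 (mod 101); 8·38 ≡ 1, so inverse 38.
N/29 = 15857; 15857 ≡ 23 (mod 29); 23·24 ≡ 1, so inverse 24.
x ≡ 128·2929·125 + 85·4553·38 + 24·15857·24 = 70703822.
70703822 mod 459853 = 346313.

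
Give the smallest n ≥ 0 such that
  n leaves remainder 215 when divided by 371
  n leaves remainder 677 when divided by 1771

Combine the congruences pairwise.
gcd(371, 1771) = 7 and 7 | (677 − 215), so the pair is consistent; merging gives n ≡ 57349 (mod 93863), where 93863 = lcm(371, 1771).
The solution is unique modulo lcm(371, 1771) = 93863.

57349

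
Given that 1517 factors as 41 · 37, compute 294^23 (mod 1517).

846

Mod 41: 294 ≡ 7; 7^23 ≡ 26 (mod 41).
Mod 37: 294 ≡ 35; 35^23 ≡ 32 (mod 37).
Combine by CRT: x ≡ 26 (mod 41), x ≡ 32 (mod 37) ⇒ x ≡ 846 (mod 1517).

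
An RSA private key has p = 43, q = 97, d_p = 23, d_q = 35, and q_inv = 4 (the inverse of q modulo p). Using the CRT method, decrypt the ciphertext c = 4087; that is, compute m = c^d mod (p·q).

m₁ = c^(d_p) mod p: c ≡ 2 (mod 43), and 2^23 mod 43 = 39.
m₂ = c^(d_q) mod q: c ≡ 13 (mod 97), and 13^35 mod 97 = 71.
h = q_inv·(m₁ − m₂) mod p = 4·(39 − 71) mod 43 = 1.
m = m₂ + h·q = 71 + 1·97 = 168.

168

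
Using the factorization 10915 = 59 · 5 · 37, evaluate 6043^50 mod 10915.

Mod 59: 6043 ≡ 25; 25^50 ≡ 28 (mod 59).
Mod 5: 6043 ≡ 3; by Fermat, exponent reduces to 50 mod 4 = 2; 3^2 ≡ 4 (mod 5).
Mod 37: 6043 ≡ 12; by Fermat, exponent reduces to 50 mod 36 = 14; 12^14 ≡ 7 (mod 37).
Combine by CRT: x ≡ 28 (mod 59), x ≡ 4 (mod 5), x ≡ 7 (mod 37) ⇒ x ≡ 10589 (mod 10915).

10589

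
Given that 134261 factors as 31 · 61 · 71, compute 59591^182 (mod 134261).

Mod 31: 59591 ≡ 9; by Fermat, exponent reduces to 182 mod 30 = 2; 9^2 ≡ 19 (mod 31).
Mod 61: 59591 ≡ 55; by Fermat, exponent reduces to 182 mod 60 = 2; 55^2 ≡ 36 (mod 61).
Mod 71: 59591 ≡ 22; by Fermat, exponent reduces to 182 mod 70 = 42; 22^42 ≡ 54 (mod 71).
Combine by CRT: x ≡ 19 (mod 31), x ≡ 36 (mod 61), x ≡ 54 (mod 71) ⇒ x ≡ 59694 (mod 134261).

59694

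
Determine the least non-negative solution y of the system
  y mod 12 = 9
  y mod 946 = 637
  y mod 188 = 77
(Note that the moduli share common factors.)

Combine the congruences pairwise.
gcd(12, 946) = 2 and 2 | (637 − 9), so the pair is consistent; merging gives y ≡ 2529 (mod 5676), where 5676 = lcm(12, 946).
gcd(5676, 188) = 4 and 4 | (77 − 2529), so the pair is consistent; merging gives y ≡ 30909 (mod 266772), where 266772 = lcm(5676, 188).
The solution is unique modulo lcm(12, 946, 188) = 266772.

30909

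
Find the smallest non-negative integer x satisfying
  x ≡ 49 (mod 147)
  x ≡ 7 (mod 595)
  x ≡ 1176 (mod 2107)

gcd(147, 595) = 7 and 7 | (7 − 49), so the pair is consistent; merging gives x ≡ 3577 (mod 12495), where 12495 = lcm(147, 595).
gcd(12495, 2107) = 49 and 49 | (1176 − 3577), so the pair is consistent; merging gives x ≡ 28567 (mod 537285), where 537285 = lcm(12495, 2107).
The solution is unique modulo lcm(147, 595, 2107) = 537285.

28567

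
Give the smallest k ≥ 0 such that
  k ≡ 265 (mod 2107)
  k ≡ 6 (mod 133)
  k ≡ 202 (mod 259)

573369

Combine the congruences pairwise.
gcd(2107, 133) = 7 and 7 | (6 − 265), so the pair is consistent; merging gives k ≡ 12907 (mod 40033), where 40033 = lcm(2107, 133).
gcd(40033, 259) = 7 and 7 | (202 − 12907), so the pair is consistent; merging gives k ≡ 573369 (mod 1481221), where 1481221 = lcm(40033, 259).
The solution is unique modulo lcm(2107, 133, 259) = 1481221.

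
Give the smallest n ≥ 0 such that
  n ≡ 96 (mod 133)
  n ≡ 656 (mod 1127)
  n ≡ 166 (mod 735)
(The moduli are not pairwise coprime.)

180976

gcd(133, 1127) = 7 and 7 | (656 − 96), so the pair is consistent; merging gives n ≡ 9672 (mod 21413), where 21413 = lcm(133, 1127).
gcd(21413, 735) = 49 and 49 | (166 − 9672), so the pair is consistent; merging gives n ≡ 180976 (mod 321195), where 321195 = lcm(21413, 735).
The solution is unique modulo lcm(133, 1127, 735) = 321195.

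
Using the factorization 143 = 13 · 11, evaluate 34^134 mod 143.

12

Mod 13: 34 ≡ 8; by Fermat, exponent reduces to 134 mod 12 = 2; 8^2 ≡ 12 (mod 13).
Mod 11: 34 ≡ 1; by Fermat, exponent reduces to 134 mod 10 = 4; 1^4 ≡ 1 (mod 11).
Combine by CRT: x ≡ 12 (mod 13), x ≡ 1 (mod 11) ⇒ x ≡ 12 (mod 143).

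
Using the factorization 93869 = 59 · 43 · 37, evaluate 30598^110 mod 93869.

34596

Mod 59: 30598 ≡ 36; by Fermat, exponent reduces to 110 mod 58 = 52; 36^52 ≡ 22 (mod 59).
Mod 43: 30598 ≡ 25; by Fermat, exponent reduces to 110 mod 42 = 26; 25^26 ≡ 24 (mod 43).
Mod 37: 30598 ≡ 36; by Fermat, exponent reduces to 110 mod 36 = 2; 36^2 ≡ 1 (mod 37).
Combine by CRT: x ≡ 22 (mod 59), x ≡ 24 (mod 43), x ≡ 1 (mod 37) ⇒ x ≡ 34596 (mod 93869).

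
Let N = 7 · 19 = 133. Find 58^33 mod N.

1

Mod 7: 58 ≡ 2; by Fermat, exponent reduces to 33 mod 6 = 3; 2^3 ≡ 1 (mod 7).
Mod 19: 58 ≡ 1; by Fermat, exponent reduces to 33 mod 18 = 15; 1^15 ≡ 1 (mod 19).
Combine by CRT: x ≡ 1 (mod 7), x ≡ 1 (mod 19) ⇒ x ≡ 1 (mod 133).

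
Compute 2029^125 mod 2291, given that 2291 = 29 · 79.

Mod 29: 2029 ≡ 28; by Fermat, exponent reduces to 125 mod 28 = 13; 28^13 ≡ 28 (mod 29).
Mod 79: 2029 ≡ 54; by Fermat, exponent reduces to 125 mod 78 = 47; 54^47 ≡ 48 (mod 79).
Combine by CRT: x ≡ 28 (mod 29), x ≡ 48 (mod 79) ⇒ x ≡ 1391 (mod 2291).

1391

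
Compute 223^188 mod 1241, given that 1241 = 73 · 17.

1223

Mod 73: 223 ≡ 4; by Fermat, exponent reduces to 188 mod 72 = 44; 4^44 ≡ 55 (mod 73).
Mod 17: 223 ≡ 2; by Fermat, exponent reduces to 188 mod 16 = 12; 2^12 ≡ 16 (mod 17).
Combine by CRT: x ≡ 55 (mod 73), x ≡ 16 (mod 17) ⇒ x ≡ 1223 (mod 1241).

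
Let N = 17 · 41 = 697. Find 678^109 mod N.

Mod 17: 678 ≡ 15; by Fermat, exponent reduces to 109 mod 16 = 13; 15^13 ≡ 2 (mod 17).
Mod 41: 678 ≡ 22; by Fermat, exponent reduces to 109 mod 40 = 29; 22^29 ≡ 6 (mod 41).
Combine by CRT: x ≡ 2 (mod 17), x ≡ 6 (mod 41) ⇒ x ≡ 580 (mod 697).

580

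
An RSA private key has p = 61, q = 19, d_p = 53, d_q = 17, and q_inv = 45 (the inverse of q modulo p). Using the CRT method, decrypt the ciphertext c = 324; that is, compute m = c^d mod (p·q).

229

m₁ = c^(d_p) mod p: c ≡ 19 (mod 61), and 19^53 mod 61 = 46.
m₂ = c^(d_q) mod q: c ≡ 1 (mod 19), and 1^17 mod 19 = 1.
h = q_inv·(m₁ − m₂) mod p = 45·(46 − 1) mod 61 = 12.
m = m₂ + h·q = 1 + 12·19 = 229.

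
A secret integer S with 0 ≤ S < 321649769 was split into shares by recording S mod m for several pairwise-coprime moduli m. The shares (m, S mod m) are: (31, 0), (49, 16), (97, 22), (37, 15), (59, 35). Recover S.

187634785

The moduli are pairwise coprime; N = 31·49·97·37·59 = 321649769.
N/31 = 10375799; 10375799 ≡ 6 (mod 31); 6·26 ≡ 1, so inverse 26.
N/49 = 6564281; 6564281 ≡ 45 (mod 49); 45·12 ≡ 1, so inverse 12.
N/97 = 3315977; 3315977 ≡ 32 (mod 97); 32·94 ≡ 1, so inverse 94.
N/37 = 8693237; 8693237 ≡ 13 (mod 37); 13·20 ≡ 1, so inverse 20.
N/59 = 5451691; 5451691 ≡ 32 (mod 59); 32·24 ≡ 1, so inverse 24.
S ≡ 0·10375799·26 + 16·6564281·12 + 22·3315977·94 + 15·8693237·20 + 35·5451691·24 = 15305173928.
15305173928 mod 321649769 = 187634785.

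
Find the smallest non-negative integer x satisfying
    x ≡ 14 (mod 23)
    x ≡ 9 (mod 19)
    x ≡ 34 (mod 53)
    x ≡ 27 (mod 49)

The moduli are pairwise coprime; N = 23·19·53·49 = 1134889.
N/23 = 49343; 49343 ≡ 8 (mod 23); 8·3 ≡ 1, so inverse 3.
N/19 = 59731; 59731 ≡ 14 (mod 19); 14·15 ≡ 1, so inverse 15.
N/53 = 21413; 21413 ≡ 1 (mod 53), inverse 1.
N/49 = 23161; 23161 ≡ 33 (mod 49); 33·3 ≡ 1, so inverse 3.
x ≡ 14·49343·3 + 9·59731·15 + 34·21413·1 + 27·23161·3 = 12740174.
12740174 mod 1134889 = 256395.

256395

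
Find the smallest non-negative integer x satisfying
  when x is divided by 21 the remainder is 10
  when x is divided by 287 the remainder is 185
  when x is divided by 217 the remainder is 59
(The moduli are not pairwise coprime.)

Combine the congruences pairwise.
gcd(21, 287) = 7 and 7 | (185 − 10), so the pair is consistent; merging gives x ≡ 472 (mod 861), where 861 = lcm(21, 287).
gcd(861, 217) = 7 and 7 | (59 − 472), so the pair is consistent; merging gives x ≡ 24580 (mod 26691), where 26691 = lcm(861, 217).
The solution is unique modulo lcm(21, 287, 217) = 26691.

24580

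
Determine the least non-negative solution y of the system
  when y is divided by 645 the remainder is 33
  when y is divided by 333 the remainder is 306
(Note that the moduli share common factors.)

63243

gcd(645, 333) = 3 and 3 | (306 − 33), so the pair is consistent; merging gives y ≡ 63243 (mod 71595), where 71595 = lcm(645, 333).
The solution is unique modulo lcm(645, 333) = 71595.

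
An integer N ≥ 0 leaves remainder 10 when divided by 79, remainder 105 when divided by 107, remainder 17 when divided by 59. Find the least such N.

The moduli are pairwise coprime; M = 79·107·59 = 498727.
M/79 = 6313; 6313 ≡ 72 (mod 79); 72·45 ≡ 1, so inverse 45.
M/107 = 4661; 4661 ≡ 60 (mod 107); 60·66 ≡ 1, so inverse 66.
M/59 = 8453; 8453 ≡ 16 (mod 59); 16·48 ≡ 1, so inverse 48.
N ≡ 10·6313·45 + 105·4661·66 + 17·8453·48 = 42039228.
42039228 mod 498727 = 146160.

146160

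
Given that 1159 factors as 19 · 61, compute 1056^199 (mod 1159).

Mod 19: 1056 ≡ 11; by Fermat, exponent reduces to 199 mod 18 = 1; 11^1 ≡ 11 (mod 19).
Mod 61: 1056 ≡ 19; by Fermat, exponent reduces to 199 mod 60 = 19; 19^19 ≡ 36 (mod 61).
Combine by CRT: x ≡ 11 (mod 19), x ≡ 36 (mod 61) ⇒ x ≡ 524 (mod 1159).

524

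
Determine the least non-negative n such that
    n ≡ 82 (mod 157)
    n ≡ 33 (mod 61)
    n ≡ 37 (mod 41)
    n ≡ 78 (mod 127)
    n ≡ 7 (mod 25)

Combine the congruences pairwise.
From n ≡ 82 (mod 157) write n = 82 + 157t. Substituting into n ≡ 33 (mod 61) gives 157t ≡ 12 (mod 61), and since 35⁻¹ ≡ 7 (mod 61), t ≡ 23. Hence n ≡ 82 + 157·23 = 3693 (mod 9577).
From n ≡ 3693 (mod 9577) write n = 3693 + 9577t. Substituting into n ≡ 37 (mod 41) gives 9577t ≡ 34 (mod 41), and since 24⁻¹ ≡ 12 (mod 41), t ≡ 39. Hence n ≡ 3693 + 9577·39 = 377196 (mod 392657).
From n ≡ 377196 (mod 392657) write n = 377196 + 392657t. Substituting into n ≡ 78 (mod 127) gives 392657t ≡ 72 (mod 127), and since 100⁻¹ ≡ 47 (mod 127), t ≡ 82. Hence n ≡ 377196 + 392657·82 = 32575070 (mod 49867439).
From n ≡ 32575070 (mod 49867439) write n = 32575070 + 49867439t. Substituting into n ≡ 7 (mod 25) gives 49867439t ≡ 12 (mod 25), and since 14⁻¹ ≡ 9 (mod 25), t ≡ 8. Hence n ≡ 32575070 + 49867439·8 = 431514582 (mod 1246685975).

431514582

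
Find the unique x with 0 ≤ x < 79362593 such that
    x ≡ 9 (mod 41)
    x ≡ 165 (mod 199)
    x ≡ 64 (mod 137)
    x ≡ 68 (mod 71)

66550143

The moduli are pairwise coprime; N = 41·199·137·71 = 79362593.
N/41 = 1935673; 1935673 ≡ 22 (mod 41); 22·28 ≡ 1, so inverse 28.
N/199 = 398807; 398807 ≡ 11 (mod 199); 11·181 ≡ 1, so inverse 181.
N/137 = 579289; 579289 ≡ 53 (mod 137); 53·106 ≡ 1, so inverse 106.
N/71 = 1117783; 1117783 ≡ 30 (mod 71); 30·45 ≡ 1, so inverse 45.
x ≡ 9·1935673·28 + 165·398807·181 + 64·579289·106 + 68·1117783·45 = 19748473207.
19748473207 mod 79362593 = 66550143.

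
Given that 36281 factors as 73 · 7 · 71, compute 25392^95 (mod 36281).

Mod 73: 25392 ≡ 61; by Fermat, exponent reduces to 95 mod 72 = 23; 61^23 ≡ 48 (mod 73).
Mod 7: 25392 ≡ 3; by Fermat, exponent reduces to 95 mod 6 = 5; 3^5 ≡ 5 (mod 7).
Mod 71: 25392 ≡ 45; by Fermat, exponent reduces to 95 mod 70 = 25; 45^25 ≡ 20 (mod 71).
Combine by CRT: x ≡ 48 (mod 73), x ≡ 5 (mod 7), x ≡ 20 (mod 71) ⇒ x ≡ 9392 (mod 36281).

9392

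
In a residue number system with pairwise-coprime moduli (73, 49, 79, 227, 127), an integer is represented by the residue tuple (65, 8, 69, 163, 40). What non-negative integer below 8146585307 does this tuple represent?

131906685

From x ≡ 65 (mod 73) write x = 65 + 73t. Substituting into x ≡ 8 (mod 49) gives 73t ≡ 41 (mod 49), and since 24⁻¹ ≡ 47 (mod 49), t ≡ 16. Hence x ≡ 65 + 73·16 = 1233 (mod 3577).
From x ≡ 1233 (mod 3577) write x = 1233 + 3577t. Substituting into x ≡ 69 (mod 79) gives 3577t ≡ 21 (mod 79), and since 22⁻¹ ≡ 18 (mod 79), t ≡ 62. Hence x ≡ 1233 + 3577·62 = 223007 (mod 282583).
From x ≡ 223007 (mod 282583) write x = 223007 + 282583t. Substituting into x ≡ 163 (mod 227) gives 282583t ≡ 70 (mod 227), and since 195⁻¹ ≡ 78 (mod 227), t ≡ 12. Hence x ≡ 223007 + 282583·12 = 3614003 (mod 64146341).
From x ≡ 3614003 (mod 64146341) write x = 3614003 + 64146341t. Substituting into x ≡ 40 (mod 127) gives 64146341t ≡ 76 (mod 127), and since 38⁻¹ ≡ 117 (mod 127), t ≡ 2. Hence x ≡ 3614003 + 64146341·2 = 131906685 (mod 8146585307).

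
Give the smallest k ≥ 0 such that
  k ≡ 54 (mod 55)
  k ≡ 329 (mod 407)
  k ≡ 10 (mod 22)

2364

gcd(55, 407) = 11 and 11 | (329 − 54), so the pair is consistent; merging gives k ≡ 329 (mod 2035), where 2035 = lcm(55, 407).
gcd(2035, 22) = 11 and 11 | (10 − 329), so the pair is consistent; merging gives k ≡ 2364 (mod 4070), where 4070 = lcm(2035, 22).
The solution is unique modulo lcm(55, 407, 22) = 4070.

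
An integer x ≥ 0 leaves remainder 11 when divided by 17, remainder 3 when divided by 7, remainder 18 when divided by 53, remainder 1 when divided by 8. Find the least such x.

From x ≡ 11 (mod 17) write x = 11 + 17t. Substituting into x ≡ 3 (mod 7) gives 17t ≡ 6 (mod 7), and since 3⁻¹ ≡ 5 (mod 7), t ≡ 2. Hence x ≡ 11 + 17·2 = 45 (mod 119).
From x ≡ 45 (mod 119) write x = 45 + 119t. Substituting into x ≡ 18 (mod 53) gives 119t ≡ 26 (mod 53), and since 13⁻¹ ≡ 49 (mod 53), t ≡ 2. Hence x ≡ 45 + 119·2 = 283 (mod 6307).
From x ≡ 283 (mod 6307) write x = 283 + 6307t. Substituting into x ≡ 1 (mod 8) gives 6307t ≡ 6 (mod 8), and since 3⁻¹ ≡ 3 (mod 8), t ≡ 2. Hence x ≡ 283 + 6307·2 = 12897 (mod 50456).

12897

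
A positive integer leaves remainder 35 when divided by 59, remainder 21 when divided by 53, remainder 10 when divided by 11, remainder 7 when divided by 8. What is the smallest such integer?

274031

The moduli are pairwise coprime; N = 59·53·11·8 = 275176.
N/59 = 4664; 4664 ≡ 3 (mod 59); 3·20 ≡ 1, so inverse 20.
N/53 = 5192; 5192 ≡ 51 (mod 53); 51·26 ≡ 1, so inverse 26.
N/11 = 25016; 25016 ≡ 2 (mod 11); 2·6 ≡ 1, so inverse 6.
N/8 = 34397; 34397 ≡ 5 (mod 8); 5·5 ≡ 1, so inverse 5.
x ≡ 35·4664·20 + 21·5192·26 + 10·25016·6 + 7·34397·5 = 8804487.
8804487 mod 275176 = 274031.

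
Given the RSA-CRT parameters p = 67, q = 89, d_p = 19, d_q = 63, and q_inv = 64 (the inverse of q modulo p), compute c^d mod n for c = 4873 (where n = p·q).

2556

m₁ = c^(d_p) mod p: c ≡ 49 (mod 67), and 49^19 mod 67 = 10.
m₂ = c^(d_q) mod q: c ≡ 67 (mod 89), and 67^63 mod 89 = 64.
h = q_inv·(m₁ − m₂) mod p = 64·(10 − 64) mod 67 = 28.
m = m₂ + h·q = 64 + 28·89 = 2556.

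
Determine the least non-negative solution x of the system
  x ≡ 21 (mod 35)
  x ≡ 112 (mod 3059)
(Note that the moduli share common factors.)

3171

gcd(35, 3059) = 7 and 7 | (112 − 21), so the pair is consistent; merging gives x ≡ 3171 (mod 15295), where 15295 = lcm(35, 3059).
The solution is unique modulo lcm(35, 3059) = 15295.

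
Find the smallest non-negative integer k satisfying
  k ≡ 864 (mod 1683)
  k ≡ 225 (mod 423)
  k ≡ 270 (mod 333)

2809791

gcd(1683, 423) = 9 and 9 | (225 − 864), so the pair is consistent; merging gives k ≡ 41256 (mod 79101), where 79101 = lcm(1683, 423).
gcd(79101, 333) = 9 and 9 | (270 − 41256), so the pair is consistent; merging gives k ≡ 2809791 (mod 2926737), where 2926737 = lcm(79101, 333).
The solution is unique modulo lcm(1683, 423, 333) = 2926737.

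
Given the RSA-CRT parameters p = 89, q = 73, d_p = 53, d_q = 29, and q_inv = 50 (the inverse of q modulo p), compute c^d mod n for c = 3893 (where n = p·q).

1025

m₁ = c^(d_p) mod p: c ≡ 66 (mod 89), and 66^53 mod 89 = 46.
m₂ = c^(d_q) mod q: c ≡ 24 (mod 73), and 24^29 mod 73 = 3.
h = q_inv·(m₁ − m₂) mod p = 50·(46 − 3) mod 89 = 14.
m = m₂ + h·q = 3 + 14·73 = 1025.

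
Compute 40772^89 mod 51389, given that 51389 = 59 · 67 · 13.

4729

Mod 59: 40772 ≡ 3; by Fermat, exponent reduces to 89 mod 58 = 31; 3^31 ≡ 9 (mod 59).
Mod 67: 40772 ≡ 36; by Fermat, exponent reduces to 89 mod 66 = 23; 36^23 ≡ 39 (mod 67).
Mod 13: 40772 ≡ 4; by Fermat, exponent reduces to 89 mod 12 = 5; 4^5 ≡ 10 (mod 13).
Combine by CRT: x ≡ 9 (mod 59), x ≡ 39 (mod 67), x ≡ 10 (mod 13) ⇒ x ≡ 4729 (mod 51389).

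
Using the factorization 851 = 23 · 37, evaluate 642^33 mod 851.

45

Mod 23: 642 ≡ 21; by Fermat, exponent reduces to 33 mod 22 = 11; 21^11 ≡ 22 (mod 23).
Mod 37: 642 ≡ 13; 13^33 ≡ 8 (mod 37).
Combine by CRT: x ≡ 22 (mod 23), x ≡ 8 (mod 37) ⇒ x ≡ 45 (mod 851).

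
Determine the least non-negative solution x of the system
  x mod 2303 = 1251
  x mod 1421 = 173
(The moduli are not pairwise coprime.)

5857

Combine the congruences pairwise.
gcd(2303, 1421) = 49 and 49 | (173 − 1251), so the pair is consistent; merging gives x ≡ 5857 (mod 66787), where 66787 = lcm(2303, 1421).
The solution is unique modulo lcm(2303, 1421) = 66787.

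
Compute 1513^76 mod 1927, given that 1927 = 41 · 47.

1800

Mod 41: 1513 ≡ 37; by Fermat, exponent reduces to 76 mod 40 = 36; 37^36 ≡ 37 (mod 41).
Mod 47: 1513 ≡ 9; by Fermat, exponent reduces to 76 mod 46 = 30; 9^30 ≡ 14 (mod 47).
Combine by CRT: x ≡ 37 (mod 41), x ≡ 14 (mod 47) ⇒ x ≡ 1800 (mod 1927).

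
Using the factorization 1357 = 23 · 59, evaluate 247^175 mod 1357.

Mod 23: 247 ≡ 17; by Fermat, exponent reduces to 175 mod 22 = 21; 17^21 ≡ 19 (mod 23).
Mod 59: 247 ≡ 11; by Fermat, exponent reduces to 175 mod 58 = 1; 11^1 ≡ 11 (mod 59).
Combine by CRT: x ≡ 19 (mod 23), x ≡ 11 (mod 59) ⇒ x ≡ 778 (mod 1357).

778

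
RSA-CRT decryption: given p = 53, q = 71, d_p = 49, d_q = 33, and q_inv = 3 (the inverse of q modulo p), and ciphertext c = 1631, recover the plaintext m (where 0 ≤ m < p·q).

2751

m₁ = c^(d_p) mod p: c ≡ 41 (mod 53), and 41^49 mod 53 = 48.
m₂ = c^(d_q) mod q: c ≡ 69 (mod 71), and 69^33 mod 71 = 53.
h = q_inv·(m₁ − m₂) mod p = 3·(48 − 53) mod 53 = 38.
m = m₂ + h·q = 53 + 38·71 = 2751.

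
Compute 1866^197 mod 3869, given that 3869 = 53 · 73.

568

Mod 53: 1866 ≡ 11; by Fermat, exponent reduces to 197 mod 52 = 41; 11^41 ≡ 38 (mod 53).
Mod 73: 1866 ≡ 41; by Fermat, exponent reduces to 197 mod 72 = 53; 41^53 ≡ 57 (mod 73).
Combine by CRT: x ≡ 38 (mod 53), x ≡ 57 (mod 73) ⇒ x ≡ 568 (mod 3869).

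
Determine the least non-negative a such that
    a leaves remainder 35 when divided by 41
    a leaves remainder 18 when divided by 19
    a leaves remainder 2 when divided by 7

1101

From a ≡ 35 (mod 41) write a = 35 + 41t. Substituting into a ≡ 18 (mod 19) gives 41t ≡ 2 (mod 19), and since 3⁻¹ ≡ 13 (mod 19), t ≡ 7. Hence a ≡ 35 + 41·7 = 322 (mod 779).
From a ≡ 322 (mod 779) write a = 322 + 779t. Substituting into a ≡ 2 (mod 7) gives 779t ≡ 2 (mod 7), and since 2⁻¹ ≡ 4 (mod 7), t ≡ 1. Hence a ≡ 322 + 779·1 = 1101 (mod 5453).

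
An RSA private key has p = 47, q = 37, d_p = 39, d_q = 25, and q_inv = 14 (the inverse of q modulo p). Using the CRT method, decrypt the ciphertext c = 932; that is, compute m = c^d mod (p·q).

1218

m₁ = c^(d_p) mod p: c ≡ 39 (mod 47), and 39^39 mod 47 = 43.
m₂ = c^(d_q) mod q: c ≡ 7 (mod 37), and 7^25 mod 37 = 34.
h = q_inv·(m₁ − m₂) mod p = 14·(43 − 34) mod 47 = 32.
m = m₂ + h·q = 34 + 32·37 = 1218.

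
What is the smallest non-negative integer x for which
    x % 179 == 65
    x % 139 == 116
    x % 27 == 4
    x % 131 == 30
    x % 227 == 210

12516232459

The moduli are pairwise coprime; N = 179·139·27·131·227 = 19976930019.
N/179 = 111602961; 111602961 ≡ 41 (mod 179); 41·131 ≡ 1, so inverse 131.
N/139 = 143718921; 143718921 ≡ 10 (mod 139); 10·14 ≡ 1, so inverse 14.
N/27 = 739886297; 739886297 ≡ 5 (mod 27); 5·11 ≡ 1, so inverse 11.
N/131 = 152495649; 152495649 ≡ 121 (mod 131); 121·13 ≡ 1, so inverse 13.
N/227 = 88004097; 88004097 ≡ 56 (mod 227); 56·150 ≡ 1, so inverse 150.
x ≡ 65·111602961·131 + 116·143718921·14 + 4·739886297·11 + 30·152495649·13 + 210·88004097·150 = 4047856096297.
4047856096297 mod 19976930019 = 12516232459.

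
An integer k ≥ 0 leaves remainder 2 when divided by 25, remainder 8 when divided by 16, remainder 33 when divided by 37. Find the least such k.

Combine the congruences pairwise.
From k ≡ 2 (mod 25) write k = 2 + 25t. Substituting into k ≡ 8 (mod 16) gives 25t ≡ 6 (mod 16), and since 9⁻¹ ≡ 9 (mod 16), t ≡ 6. Hence k ≡ 2 + 25·6 = 152 (mod 400).
From k ≡ 152 (mod 400) write k = 152 + 400t. Substituting into k ≡ 33 (mod 37) gives 400t ≡ 29 (mod 37), and since 30⁻¹ ≡ 21 (mod 37), t ≡ 17. Hence k ≡ 152 + 400·17 = 6952 (mod 14800).

6952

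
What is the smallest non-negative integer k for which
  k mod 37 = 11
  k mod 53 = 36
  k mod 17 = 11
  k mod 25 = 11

The moduli are pairwise coprime; N = 37·53·17·25 = 833425.
N/37 = 22525; 22525 ≡ 29 (mod 37); 29·23 ≡ 1, so inverse 23.
N/53 = 15725; 15725 ≡ 37 (mod 53); 37·43 ≡ 1, so inverse 43.
N/17 = 49025; 49025 ≡ 14 (mod 17); 14·11 ≡ 1, so inverse 11.
N/25 = 33337; 33337 ≡ 12 (mod 25); 12·23 ≡ 1, so inverse 23.
k ≡ 11·22525·23 + 36·15725·43 + 11·49025·11 + 11·33337·23 = 44407411.
44407411 mod 833425 = 235886.

235886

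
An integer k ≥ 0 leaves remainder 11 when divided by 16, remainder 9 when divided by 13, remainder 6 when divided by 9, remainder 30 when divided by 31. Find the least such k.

From k ≡ 11 (mod 16) write k = 11 + 16t. Substituting into k ≡ 9 (mod 13) gives 16t ≡ 11 (mod 13), and since 3⁻¹ ≡ 9 (mod 13), t ≡ 8. Hence k ≡ 11 + 16·8 = 139 (mod 208).
From k ≡ 139 (mod 208) write k = 139 + 208t. Substituting into k ≡ 6 (mod 9) gives 208t ≡ 2 (mod 9), and since 1⁻¹ ≡ 1 (mod 9), t ≡ 2. Hence k ≡ 139 + 208·2 = 555 (mod 1872).
From k ≡ 555 (mod 1872) write k = 555 + 1872t. Substituting into k ≡ 30 (mod 31) gives 1872t ≡ 2 (mod 31), and since 12⁻¹ ≡ 13 (mod 31), t ≡ 26. Hence k ≡ 555 + 1872·26 = 49227 (mod 58032).

49227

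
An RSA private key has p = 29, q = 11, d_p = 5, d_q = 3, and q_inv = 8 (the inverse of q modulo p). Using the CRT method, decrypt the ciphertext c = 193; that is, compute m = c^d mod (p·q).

m₁ = c^(d_p) mod p: c ≡ 19 (mod 29), and 19^5 mod 29 = 21.
m₂ = c^(d_q) mod q: c ≡ 6 (mod 11), and 6^3 mod 11 = 7.
h = q_inv·(m₁ − m₂) mod p = 8·(21 − 7) mod 29 = 25.
m = m₂ + h·q = 7 + 25·11 = 282.

282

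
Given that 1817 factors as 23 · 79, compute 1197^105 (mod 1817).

Mod 23: 1197 ≡ 1; by Fermat, exponent reduces to 105 mod 22 = 17; 1^17 ≡ 1 (mod 23).
Mod 79: 1197 ≡ 12; by Fermat, exponent reduces to 105 mod 78 = 27; 12^27 ≡ 12 (mod 79).
Combine by CRT: x ≡ 1 (mod 23), x ≡ 12 (mod 79) ⇒ x ≡ 1197 (mod 1817).

1197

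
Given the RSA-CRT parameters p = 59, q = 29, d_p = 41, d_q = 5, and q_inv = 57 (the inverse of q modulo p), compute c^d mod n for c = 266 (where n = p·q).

1095

m₁ = c^(d_p) mod p: c ≡ 30 (mod 59), and 30^41 mod 59 = 33.
m₂ = c^(d_q) mod q: c ≡ 5 (mod 29), and 5^5 mod 29 = 22.
h = q_inv·(m₁ − m₂) mod p = 57·(33 − 22) mod 59 = 37.
m = m₂ + h·q = 22 + 37·29 = 1095.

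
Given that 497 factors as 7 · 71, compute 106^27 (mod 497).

Mod 7: 106 ≡ 1; by Fermat, exponent reduces to 27 mod 6 = 3; 1^3 ≡ 1 (mod 7).
Mod 71: 106 ≡ 35; 35^27 ≡ 28 (mod 71).
Combine by CRT: x ≡ 1 (mod 7), x ≡ 28 (mod 71) ⇒ x ≡ 99 (mod 497).

99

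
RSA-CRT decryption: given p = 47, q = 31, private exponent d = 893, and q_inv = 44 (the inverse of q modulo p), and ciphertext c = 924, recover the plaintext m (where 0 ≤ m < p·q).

d_p = d mod (p−1) = 893 mod 46 = 19; d_q = d mod (q−1) = 23.
m₁ = c^(d_p) mod p: c ≡ 31 (mod 47), and 31^19 mod 47 = 13.
m₂ = c^(d_q) mod q: c ≡ 25 (mod 31), and 25^23 mod 31 = 5.
h = q_inv·(m₁ − m₂) mod p = 44·(13 − 5) mod 47 = 23.
m = m₂ + h·q = 5 + 23·31 = 718.

718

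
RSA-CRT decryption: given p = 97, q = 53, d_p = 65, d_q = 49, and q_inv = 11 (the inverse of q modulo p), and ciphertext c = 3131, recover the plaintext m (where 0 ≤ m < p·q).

4004

m₁ = c^(d_p) mod p: c ≡ 27 (mod 97), and 27^65 mod 97 = 27.
m₂ = c^(d_q) mod q: c ≡ 4 (mod 53), and 4^49 mod 53 = 29.
h = q_inv·(m₁ − m₂) mod p = 11·(27 − 29) mod 97 = 75.
m = m₂ + h·q = 29 + 75·53 = 4004.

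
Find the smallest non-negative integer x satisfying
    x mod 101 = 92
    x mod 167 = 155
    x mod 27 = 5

The moduli are pairwise coprime; N = 101·167·27 = 455409.
N/101 = 4509; 4509 ≡ 65 (mod 101); 65·14 ≡ 1, so inverse 14.
N/167 = 2727; 2727 ≡ 55 (mod 167); 55·82 ≡ 1, so inverse 82.
N/27 = 16867; 16867 ≡ 19 (mod 27); 19·10 ≡ 1, so inverse 10.
x ≡ 92·4509·14 + 155·2727·82 + 5·16867·10 = 41311112.
41311112 mod 455409 = 324302.

324302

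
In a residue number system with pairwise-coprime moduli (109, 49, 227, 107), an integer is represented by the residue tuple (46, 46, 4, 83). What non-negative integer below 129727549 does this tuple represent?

87352101

From x ≡ 46 (mod 109) write x = 46 + 109t. Substituting into x ≡ 46 (mod 49) gives 109t ≡ 0 (mod 49), and since 11⁻¹ ≡ 9 (mod 49), t ≡ 0. Hence x ≡ 46 + 109·0 = 46 (mod 5341).
From x ≡ 46 (mod 5341) write x = 46 + 5341t. Substituting into x ≡ 4 (mod 227) gives 5341t ≡ 185 (mod 227), and since 120⁻¹ ≡ 70 (mod 227), t ≡ 11. Hence x ≡ 46 + 5341·11 = 58797 (mod 1212407).
From x ≡ 58797 (mod 1212407) write x = 58797 + 1212407t. Substituting into x ≡ 83 (mod 107) gives 1212407t ≡ 29 (mod 107), and since 97⁻¹ ≡ 32 (mod 107), t ≡ 72. Hence x ≡ 58797 + 1212407·72 = 87352101 (mod 129727549).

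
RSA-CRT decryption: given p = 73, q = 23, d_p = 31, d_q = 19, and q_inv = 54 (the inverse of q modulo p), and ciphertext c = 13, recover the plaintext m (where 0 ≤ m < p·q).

1129

m₁ = c^(d_p) mod p: c ≡ 13 (mod 73), and 13^31 mod 73 = 34.
m₂ = c^(d_q) mod q: c ≡ 13 (mod 23), and 13^19 mod 23 = 2.
h = q_inv·(m₁ − m₂) mod p = 54·(34 − 2) mod 73 = 49.
m = m₂ + h·q = 2 + 49·23 = 1129.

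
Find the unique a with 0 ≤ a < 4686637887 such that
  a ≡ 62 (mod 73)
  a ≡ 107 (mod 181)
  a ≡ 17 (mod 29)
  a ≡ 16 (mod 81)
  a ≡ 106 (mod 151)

From a ≡ 62 (mod 73) write a = 62 + 73t. Substituting into a ≡ 107 (mod 181) gives 73t ≡ 45 (mod 181), and since 73⁻¹ ≡ 62 (mod 181), t ≡ 75. Hence a ≡ 62 + 73·75 = 5537 (mod 13213).
From a ≡ 5537 (mod 13213) write a = 5537 + 13213t. Substituting into a ≡ 17 (mod 29) gives 13213t ≡ 19 (mod 29), and since 18⁻¹ ≡ 21 (mod 29), t ≡ 22. Hence a ≡ 5537 + 13213·22 = 296223 (mod 383177).
From a ≡ 296223 (mod 383177) write a = 296223 + 383177t. Substituting into a ≡ 16 (mod 81) gives 383177t ≡ 10 (mod 81), and since 47⁻¹ ≡ 50 (mod 81), t ≡ 14. Hence a ≡ 296223 + 383177·14 = 5660701 (mod 31037337).
From a ≡ 5660701 (mod 31037337) write a = 5660701 + 31037337t. Substituting into a ≡ 106 (mod 151) gives 31037337t ≡ 93 (mod 151), and since 42⁻¹ ≡ 18 (mod 151), t ≡ 13. Hence a ≡ 5660701 + 31037337·13 = 409146082 (mod 4686637887).

409146082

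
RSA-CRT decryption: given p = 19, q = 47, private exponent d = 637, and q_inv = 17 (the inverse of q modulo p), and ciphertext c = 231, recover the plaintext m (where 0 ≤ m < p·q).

d_p = d mod (p−1) = 637 mod 18 = 7; d_q = d mod (q−1) = 39.
m₁ = c^(d_p) mod p: c ≡ 3 (mod 19), and 3^7 mod 19 = 2.
m₂ = c^(d_q) mod q: c ≡ 43 (mod 47), and 43^39 mod 47 = 5.
h = q_inv·(m₁ − m₂) mod p = 17·(2 − 5) mod 19 = 6.
m = m₂ + h·q = 5 + 6·47 = 287.

287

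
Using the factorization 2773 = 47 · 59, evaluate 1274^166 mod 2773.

Mod 47: 1274 ≡ 5; by Fermat, exponent reduces to 166 mod 46 = 28; 5^28 ≡ 24 (mod 47).
Mod 59: 1274 ≡ 35; by Fermat, exponent reduces to 166 mod 58 = 50; 35^50 ≡ 17 (mod 59).
Combine by CRT: x ≡ 24 (mod 47), x ≡ 17 (mod 59) ⇒ x ≡ 1669 (mod 2773).

1669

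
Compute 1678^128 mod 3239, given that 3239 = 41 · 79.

2051

Mod 41: 1678 ≡ 38; by Fermat, exponent reduces to 128 mod 40 = 8; 38^8 ≡ 1 (mod 41).
Mod 79: 1678 ≡ 19; by Fermat, exponent reduces to 128 mod 78 = 50; 19^50 ≡ 76 (mod 79).
Combine by CRT: x ≡ 1 (mod 41), x ≡ 76 (mod 79) ⇒ x ≡ 2051 (mod 3239).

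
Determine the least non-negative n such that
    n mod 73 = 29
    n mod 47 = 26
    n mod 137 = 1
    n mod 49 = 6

The moduli are pairwise coprime; M = 73·47·137·49 = 23032303.
M/73 = 315511; 315511 ≡ 5 (mod 73); 5·44 ≡ 1, so inverse 44.
M/47 = 490049; 490049 ≡ 27 (mod 47); 27·7 ≡ 1, so inverse 7.
M/137 = 168119; 168119 ≡ 20 (mod 137); 20·48 ≡ 1, so inverse 48.
M/49 = 470047; 470047 ≡ 39 (mod 49); 39·44 ≡ 1, so inverse 44.
n ≡ 29·315511·44 + 26·490049·7 + 1·168119·48 + 6·470047·44 = 623943074.
623943074 mod 23032303 = 2070893.

2070893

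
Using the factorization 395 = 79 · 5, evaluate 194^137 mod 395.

389

Mod 79: 194 ≡ 36; by Fermat, exponent reduces to 137 mod 78 = 59; 36^59 ≡ 73 (mod 79).
Mod 5: 194 ≡ 4; by Fermat, exponent reduces to 137 mod 4 = 1; 4^1 ≡ 4 (mod 5).
Combine by CRT: x ≡ 73 (mod 79), x ≡ 4 (mod 5) ⇒ x ≡ 389 (mod 395).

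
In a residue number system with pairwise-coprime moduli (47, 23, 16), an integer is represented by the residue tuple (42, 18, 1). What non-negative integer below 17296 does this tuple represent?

6481

The moduli are pairwise coprime; N = 47·23·16 = 17296.
N/47 = 368; 368 ≡ 39 (mod 47); 39·41 ≡ 1, so inverse 41.
N/23 = 752; 752 ≡ 16 (mod 23); 16·13 ≡ 1, so inverse 13.
N/16 = 1081; 1081 ≡ 9 (mod 16); 9·9 ≡ 1, so inverse 9.
x ≡ 42·368·41 + 18·752·13 + 1·1081·9 = 819393.
819393 mod 17296 = 6481.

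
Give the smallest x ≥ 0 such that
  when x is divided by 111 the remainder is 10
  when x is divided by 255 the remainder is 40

6670

gcd(111, 255) = 3 and 3 | (40 − 10), so the pair is consistent; merging gives x ≡ 6670 (mod 9435), where 9435 = lcm(111, 255).
The solution is unique modulo lcm(111, 255) = 9435.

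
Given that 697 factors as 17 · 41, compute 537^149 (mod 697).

482

Mod 17: 537 ≡ 10; by Fermat, exponent reduces to 149 mod 16 = 5; 10^5 ≡ 6 (mod 17).
Mod 41: 537 ≡ 4; by Fermat, exponent reduces to 149 mod 40 = 29; 4^29 ≡ 31 (mod 41).
Combine by CRT: x ≡ 6 (mod 17), x ≡ 31 (mod 41) ⇒ x ≡ 482 (mod 697).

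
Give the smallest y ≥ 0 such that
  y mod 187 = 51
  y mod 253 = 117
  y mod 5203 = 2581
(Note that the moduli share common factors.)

1698759

gcd(187, 253) = 11 and 11 | (117 − 51), so the pair is consistent; merging gives y ≡ 4165 (mod 4301), where 4301 = lcm(187, 253).
gcd(4301, 5203) = 11 and 11 | (2581 − 4165), so the pair is consistent; merging gives y ≡ 1698759 (mod 2034373), where 2034373 = lcm(4301, 5203).
The solution is unique modulo lcm(187, 253, 5203) = 2034373.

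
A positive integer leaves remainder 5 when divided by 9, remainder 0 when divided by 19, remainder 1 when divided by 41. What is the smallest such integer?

The moduli are pairwise coprime; M = 9·19·41 = 7011.
M/9 = 779; 779 ≡ 5 (mod 9); 5·2 ≡ 1, so inverse 2.
M/19 = 369; 369 ≡ 8 (mod 19); 8·12 ≡ 1, so inverse 12.
M/41 = 171; 171 ≡ 7 (mod 41); 7·6 ≡ 1, so inverse 6.
N ≡ 5·779·2 + 0·369·12 + 1·171·6 = 8816.
8816 mod 7011 = 1805.

1805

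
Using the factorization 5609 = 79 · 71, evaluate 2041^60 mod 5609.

Mod 79: 2041 ≡ 66; 66^60 ≡ 8 (mod 79).
Mod 71: 2041 ≡ 53; 53^60 ≡ 48 (mod 71).
Combine by CRT: x ≡ 8 (mod 79), x ≡ 48 (mod 71) ⇒ x ≡ 403 (mod 5609).

403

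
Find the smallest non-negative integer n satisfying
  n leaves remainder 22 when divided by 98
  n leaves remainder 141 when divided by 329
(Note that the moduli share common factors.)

1786

gcd(98, 329) = 7 and 7 | (141 − 22), so the pair is consistent; merging gives n ≡ 1786 (mod 4606), where 4606 = lcm(98, 329).
The solution is unique modulo lcm(98, 329) = 4606.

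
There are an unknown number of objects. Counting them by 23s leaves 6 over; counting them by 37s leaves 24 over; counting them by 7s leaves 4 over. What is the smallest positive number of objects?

949

The moduli are pairwise coprime; M = 23·37·7 = 5957.
M/23 = 259; 259 ≡ 6 (mod 23); 6·4 ≡ 1, so inverse 4.
M/37 = 161; 161 ≡ 13 (mod 37); 13·20 ≡ 1, so inverse 20.
M/7 = 851; 851 ≡ 4 (mod 7); 4·2 ≡ 1, so inverse 2.
N ≡ 6·259·4 + 24·161·20 + 4·851·2 = 90304.
90304 mod 5957 = 949.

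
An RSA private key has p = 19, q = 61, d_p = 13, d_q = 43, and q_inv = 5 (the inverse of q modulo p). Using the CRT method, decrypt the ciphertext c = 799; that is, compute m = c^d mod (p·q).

m₁ = c^(d_p) mod p: c ≡ 1 (mod 19), and 1^13 mod 19 = 1.
m₂ = c^(d_q) mod q: c ≡ 6 (mod 61), and 6^43 mod 61 = 2.
h = q_inv·(m₁ − m₂) mod p = 5·(1 − 2) mod 19 = 14.
m = m₂ + h·q = 2 + 14·61 = 856.

856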